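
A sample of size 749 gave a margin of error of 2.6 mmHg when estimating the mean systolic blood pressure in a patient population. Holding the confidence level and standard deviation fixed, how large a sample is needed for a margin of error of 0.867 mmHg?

Margin of error scales as 1/√n, so n₂ = n₁·(E₁/E₂)².
n₂ = 749 × (2.6/0.867)² = 749 × 8.993 = 6735.76
Round up: n₂ = 6736.

6736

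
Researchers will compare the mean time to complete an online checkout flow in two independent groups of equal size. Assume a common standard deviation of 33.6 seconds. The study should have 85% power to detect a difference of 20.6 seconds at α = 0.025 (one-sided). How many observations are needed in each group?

48 per group

For two equal groups, n per group = 2·((z_α + z_β)·σ/δ)².
z_α = 1.960; z_β = 1.036 (power 85%).
n = 2 × (2.996 × 33.6 / 20.6)² = 2 × 23.88 = 47.76
Round up: n = 48 per group.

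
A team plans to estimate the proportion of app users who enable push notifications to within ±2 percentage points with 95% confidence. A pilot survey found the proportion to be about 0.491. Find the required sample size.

n = 2401

For a proportion with margin E = 0.02 at 95% confidence, z = 1.960.
n = p̂(1−p̂)(z/E)² = 0.491 × 0.509 × (1.960/0.02)² = 2400.22
Round up: n = 2401.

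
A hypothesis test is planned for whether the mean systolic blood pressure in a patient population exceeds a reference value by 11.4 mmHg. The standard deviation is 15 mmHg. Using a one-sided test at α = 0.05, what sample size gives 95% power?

n = 19

For a one-sample z-test, n = ((z_α + z_β)·σ/δ)².
z_α = 1.645 (one-sided α = 0.05); z_β = 1.645 (power 95% → β = 0.05).
n = (3.290 × 15 / 11.4)² = 18.74
Round up: n = 19.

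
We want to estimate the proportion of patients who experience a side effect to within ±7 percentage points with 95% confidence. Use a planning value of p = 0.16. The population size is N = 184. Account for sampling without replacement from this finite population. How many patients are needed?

For a proportion with margin E = 0.07 at 95% confidence, z = 1.960.
n = p̂(1−p̂)(z/E)² = 0.16 × 0.84 × (1.960/0.07)² = 105.37 — call this n₀.
Finite-population correction with N = 184: n = n₀ / (1 + (n₀−1)/N) = 105.37 / 1.567 = 67.24
Round up: n = 68.

68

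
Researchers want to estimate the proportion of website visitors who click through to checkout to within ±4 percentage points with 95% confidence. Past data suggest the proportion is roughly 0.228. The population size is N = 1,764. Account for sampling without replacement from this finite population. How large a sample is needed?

342

For a proportion with margin E = 0.04 at 95% confidence, z = 1.960.
n = p̂(1−p̂)(z/E)² = 0.228 × 0.772 × (1.960/0.04)² = 422.61 — call this n₀.
Finite-population correction with N = 1,764: n = n₀ / (1 + (n₀−1)/N) = 422.61 / 1.239 = 341.09
Round up: n = 342.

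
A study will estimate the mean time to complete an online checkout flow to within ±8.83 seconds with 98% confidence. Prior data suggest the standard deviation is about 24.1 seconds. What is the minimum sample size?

For a mean, the margin of error is E = z·σ/√n, so n = (zσ/E)².
At 98% confidence, z = 2.326.
n = (2.326 × 24.1 / 8.83)² = 40.30
Round up: n = 41.

41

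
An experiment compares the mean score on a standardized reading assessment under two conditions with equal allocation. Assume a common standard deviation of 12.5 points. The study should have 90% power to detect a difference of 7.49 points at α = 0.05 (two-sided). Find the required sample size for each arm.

For two equal groups, n per group = 2·((z_{α/2} + z_β)·σ/δ)².
z_{α/2} = 1.960; z_β = 1.282 (power 90%).
n = 2 × (3.242 × 12.5 / 7.49)² = 2 × 29.27 = 58.54
Round up: n = 59 per group.

59 per group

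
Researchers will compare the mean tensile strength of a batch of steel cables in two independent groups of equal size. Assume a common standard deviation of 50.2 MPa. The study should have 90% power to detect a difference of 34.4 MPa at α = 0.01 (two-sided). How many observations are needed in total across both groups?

128 total

For two equal groups, n per group = 2·((z_{α/2} + z_β)·σ/δ)².
z_{α/2} = 2.576; z_β = 1.282 (power 90%).
n = 2 × (3.858 × 50.2 / 34.4)² = 2 × 31.70 = 63.40
Round up: n = 64 per group.
Total across both groups: 2 × 64 = 128.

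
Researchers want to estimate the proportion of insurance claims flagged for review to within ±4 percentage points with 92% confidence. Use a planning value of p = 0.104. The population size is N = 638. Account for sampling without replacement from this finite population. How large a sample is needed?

For a proportion with margin E = 0.04 at 92% confidence, z = 1.751.
n = p̂(1−p̂)(z/E)² = 0.104 × 0.896 × (1.751/0.04)² = 178.56 — call this n₀.
Finite-population correction with N = 638: n = n₀ / (1 + (n₀−1)/N) = 178.56 / 1.278 = 139.72
Round up: n = 140.

140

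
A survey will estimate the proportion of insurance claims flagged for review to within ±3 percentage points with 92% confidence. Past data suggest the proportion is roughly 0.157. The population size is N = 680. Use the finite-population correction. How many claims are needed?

For a proportion with margin E = 0.03 at 92% confidence, z = 1.751.
n = p̂(1−p̂)(z/E)² = 0.157 × 0.843 × (1.751/0.03)² = 450.88 — call this n₀.
Finite-population correction with N = 680: n = n₀ / (1 + (n₀−1)/N) = 450.88 / 1.662 = 271.29
Round up: n = 272.

272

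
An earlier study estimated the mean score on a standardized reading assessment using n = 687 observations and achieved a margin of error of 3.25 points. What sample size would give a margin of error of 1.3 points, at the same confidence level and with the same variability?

Margin of error scales as 1/√n, so n₂ = n₁·(E₁/E₂)².
n₂ = 687 × (3.25/1.3)² = 687 × 6.25 = 4293.75
Round up: n₂ = 4294.

4294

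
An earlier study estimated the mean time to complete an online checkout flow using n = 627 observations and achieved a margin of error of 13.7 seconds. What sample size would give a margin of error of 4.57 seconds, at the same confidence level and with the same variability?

5635

Margin of error scales as 1/√n, so n₂ = n₁·(E₁/E₂)².
n₂ = 627 × (13.7/4.57)² = 627 × 8.987 = 5634.85
Round up: n₂ = 5635.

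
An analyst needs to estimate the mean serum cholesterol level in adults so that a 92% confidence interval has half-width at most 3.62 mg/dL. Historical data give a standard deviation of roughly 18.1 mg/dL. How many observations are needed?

77

For a mean, the margin of error is E = z·σ/√n, so n = (zσ/E)².
At 92% confidence, z = 1.751.
n = (1.751 × 18.1 / 3.62)² = 76.65
Round up: n = 77.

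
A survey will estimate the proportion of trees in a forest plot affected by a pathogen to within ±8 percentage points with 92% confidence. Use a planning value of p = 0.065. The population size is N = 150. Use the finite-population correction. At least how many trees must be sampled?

For a proportion with margin E = 0.08 at 92% confidence, z = 1.751.
n = p̂(1−p̂)(z/E)² = 0.065 × 0.935 × (1.751/0.08)² = 29.12 — call this n₀.
Finite-population correction with N = 150: n = n₀ / (1 + (n₀−1)/N) = 29.12 / 1.187 = 24.53
Round up: n = 25.

25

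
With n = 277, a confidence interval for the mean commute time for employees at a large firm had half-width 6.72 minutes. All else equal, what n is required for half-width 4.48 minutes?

Margin of error scales as 1/√n, so n₂ = n₁·(E₁/E₂)².
n₂ = 277 × (6.72/4.48)² = 277 × 2.25 = 623.25
Round up: n₂ = 624.

624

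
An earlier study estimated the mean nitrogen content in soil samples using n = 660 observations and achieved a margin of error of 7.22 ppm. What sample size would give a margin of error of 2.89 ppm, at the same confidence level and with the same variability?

Margin of error scales as 1/√n, so n₂ = n₁·(E₁/E₂)².
n₂ = 660 × (7.22/2.89)² = 660 × 6.241 = 4119.06
Round up: n₂ = 4120.

n = 4120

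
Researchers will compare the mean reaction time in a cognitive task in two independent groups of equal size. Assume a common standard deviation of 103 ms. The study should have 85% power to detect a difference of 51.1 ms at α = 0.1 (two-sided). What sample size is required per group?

59 per group

For two equal groups, n per group = 2·((z_{α/2} + z_β)·σ/δ)².
z_{α/2} = 1.645; z_β = 1.036 (power 85%).
n = 2 × (2.681 × 103 / 51.1)² = 2 × 29.20 = 58.40
Round up: n = 59 per group.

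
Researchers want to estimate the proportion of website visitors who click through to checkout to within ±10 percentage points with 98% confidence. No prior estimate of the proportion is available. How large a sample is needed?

For a proportion with margin E = 0.1 at 98% confidence, z = 2.326.
With no prior estimate, use p = 0.5, which maximizes p(1−p) at 0.25.
n = 0.25 × (z/E)² = 0.25 × (2.326/0.1)² = 135.26
Round up: n = 136.

136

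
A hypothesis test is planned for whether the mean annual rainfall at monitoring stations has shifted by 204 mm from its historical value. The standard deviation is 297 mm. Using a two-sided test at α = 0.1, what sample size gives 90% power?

For a one-sample z-test, n = ((z_{α/2} + z_β)·σ/δ)².
z_{α/2} = 1.645 (two-sided α = 0.1); z_β = 1.282 (power 90% → β = 0.1).
n = (2.927 × 297 / 204)² = 18.16
Round up: n = 19.

n = 19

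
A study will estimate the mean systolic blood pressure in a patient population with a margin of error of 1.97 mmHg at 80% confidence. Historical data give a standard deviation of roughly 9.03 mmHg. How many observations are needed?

For a mean, the margin of error is E = z·σ/√n, so n = (zσ/E)².
At 80% confidence, z = 1.282.
n = (1.282 × 9.03 / 1.97)² = 34.53
Round up: n = 35.

n = 35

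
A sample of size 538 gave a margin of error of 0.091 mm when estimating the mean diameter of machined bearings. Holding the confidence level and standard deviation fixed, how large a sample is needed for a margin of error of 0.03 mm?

Margin of error scales as 1/√n, so n₂ = n₁·(E₁/E₂)².
n₂ = 538 × (0.091/0.03)² = 538 × 9.201 = 4950.14
Round up: n₂ = 4951.

4951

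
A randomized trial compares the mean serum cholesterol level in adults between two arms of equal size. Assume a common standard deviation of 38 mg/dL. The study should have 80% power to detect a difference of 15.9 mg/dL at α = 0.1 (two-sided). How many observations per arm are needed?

For two equal groups, n per group = 2·((z_{α/2} + z_β)·σ/δ)².
z_{α/2} = 1.645; z_β = 0.842 (power 80%).
n = 2 × (2.487 × 38 / 15.9)² = 2 × 35.33 = 70.66
Round up: n = 71 per group.

71 per group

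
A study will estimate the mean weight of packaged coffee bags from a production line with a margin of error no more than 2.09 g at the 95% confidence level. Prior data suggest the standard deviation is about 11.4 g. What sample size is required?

For a mean, the margin of error is E = z·σ/√n, so n = (zσ/E)².
At 95% confidence, z = 1.960.
n = (1.960 × 11.4 / 2.09)² = 114.30
Round up: n = 115.

115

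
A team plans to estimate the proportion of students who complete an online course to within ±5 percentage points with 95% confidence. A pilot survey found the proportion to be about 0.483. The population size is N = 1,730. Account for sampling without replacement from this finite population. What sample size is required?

For a proportion with margin E = 0.05 at 95% confidence, z = 1.960.
n = p̂(1−p̂)(z/E)² = 0.483 × 0.517 × (1.960/0.05)² = 383.72 — call this n₀.
Finite-population correction with N = 1,730: n = n₀ / (1 + (n₀−1)/N) = 383.72 / 1.221 = 314.27
Round up: n = 315.

n = 315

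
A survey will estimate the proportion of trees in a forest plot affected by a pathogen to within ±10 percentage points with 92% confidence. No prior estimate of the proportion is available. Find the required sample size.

n = 77

For a proportion with margin E = 0.1 at 92% confidence, z = 1.751.
With no prior estimate, use p = 0.5, which maximizes p(1−p) at 0.25.
n = 0.25 × (z/E)² = 0.25 × (1.751/0.1)² = 76.65
Round up: n = 77.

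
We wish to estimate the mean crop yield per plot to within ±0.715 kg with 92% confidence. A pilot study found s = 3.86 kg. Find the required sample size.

For a mean, the margin of error is E = z·σ/√n, so n = (zσ/E)².
At 92% confidence, z = 1.751.
n = (1.751 × 3.86 / 0.715)² = 89.36
Round up: n = 90.

90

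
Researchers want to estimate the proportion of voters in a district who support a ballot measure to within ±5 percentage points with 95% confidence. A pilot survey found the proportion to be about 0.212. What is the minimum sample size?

257

For a proportion with margin E = 0.05 at 95% confidence, z = 1.960.
n = p̂(1−p̂)(z/E)² = 0.212 × 0.788 × (1.960/0.05)² = 256.70
Round up: n = 257.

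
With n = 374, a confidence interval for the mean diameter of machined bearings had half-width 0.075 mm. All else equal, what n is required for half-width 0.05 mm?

Margin of error scales as 1/√n, so n₂ = n₁·(E₁/E₂)².
n₂ = 374 × (0.075/0.05)² = 374 × 2.25 = 841.50
Round up: n₂ = 842.

n = 842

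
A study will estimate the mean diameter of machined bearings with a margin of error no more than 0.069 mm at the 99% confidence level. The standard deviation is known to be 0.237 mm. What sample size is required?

n = 79

For a mean, the margin of error is E = z·σ/√n, so n = (zσ/E)².
At 99% confidence, z = 2.576.
n = (2.576 × 0.237 / 0.069)² = 78.29
Round up: n = 79.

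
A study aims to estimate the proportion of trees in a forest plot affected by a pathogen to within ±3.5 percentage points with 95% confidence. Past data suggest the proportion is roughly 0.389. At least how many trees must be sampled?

For a proportion with margin E = 0.035 at 95% confidence, z = 1.960.
n = p̂(1−p̂)(z/E)² = 0.389 × 0.611 × (1.960/0.035)² = 745.36
Round up: n = 746.

n = 746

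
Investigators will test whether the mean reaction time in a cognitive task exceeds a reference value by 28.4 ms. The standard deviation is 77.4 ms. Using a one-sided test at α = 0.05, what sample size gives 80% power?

For a one-sample z-test, n = ((z_α + z_β)·σ/δ)².
z_α = 1.645 (one-sided α = 0.05); z_β = 0.842 (power 80% → β = 0.2).
n = (2.487 × 77.4 / 28.4)² = 45.94
Round up: n = 46.

n = 46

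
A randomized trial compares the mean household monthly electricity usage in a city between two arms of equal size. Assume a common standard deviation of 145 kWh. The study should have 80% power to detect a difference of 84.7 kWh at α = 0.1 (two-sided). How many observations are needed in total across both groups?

For two equal groups, n per group = 2·((z_{α/2} + z_β)·σ/δ)².
z_{α/2} = 1.645; z_β = 0.842 (power 80%).
n = 2 × (2.487 × 145 / 84.7)² = 2 × 18.13 = 36.26
Round up: n = 37 per group.
Total across both groups: 2 × 37 = 74.

74 total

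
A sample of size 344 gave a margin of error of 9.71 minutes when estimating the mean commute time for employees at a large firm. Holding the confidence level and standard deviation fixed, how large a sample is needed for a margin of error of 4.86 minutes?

1374

Margin of error scales as 1/√n, so n₂ = n₁·(E₁/E₂)².
n₂ = 344 × (9.71/4.86)² = 344 × 3.992 = 1373.25
Round up: n₂ = 1374.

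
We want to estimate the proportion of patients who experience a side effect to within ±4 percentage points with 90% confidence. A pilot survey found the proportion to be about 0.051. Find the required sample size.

n = 82

For a proportion with margin E = 0.04 at 90% confidence, z = 1.645.
n = p̂(1−p̂)(z/E)² = 0.051 × 0.949 × (1.645/0.04)² = 81.86
Round up: n = 82.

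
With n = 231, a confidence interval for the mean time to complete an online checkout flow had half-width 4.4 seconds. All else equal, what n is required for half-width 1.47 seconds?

2070

Margin of error scales as 1/√n, so n₂ = n₁·(E₁/E₂)².
n₂ = 231 × (4.4/1.47)² = 231 × 8.959 = 2069.53
Round up: n₂ = 2070.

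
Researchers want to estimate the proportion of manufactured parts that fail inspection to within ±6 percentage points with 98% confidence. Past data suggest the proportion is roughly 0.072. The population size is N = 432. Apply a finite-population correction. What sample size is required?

82

For a proportion with margin E = 0.06 at 98% confidence, z = 2.326.
n = p̂(1−p̂)(z/E)² = 0.072 × 0.928 × (2.326/0.06)² = 100.41 — call this n₀.
Finite-population correction with N = 432: n = n₀ / (1 + (n₀−1)/N) = 100.41 / 1.23 = 81.63
Round up: n = 82.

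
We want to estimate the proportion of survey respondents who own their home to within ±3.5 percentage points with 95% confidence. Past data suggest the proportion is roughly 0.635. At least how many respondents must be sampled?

For a proportion with margin E = 0.035 at 95% confidence, z = 1.960.
n = p̂(1−p̂)(z/E)² = 0.635 × 0.365 × (1.960/0.035)² = 726.85
Round up: n = 727.

727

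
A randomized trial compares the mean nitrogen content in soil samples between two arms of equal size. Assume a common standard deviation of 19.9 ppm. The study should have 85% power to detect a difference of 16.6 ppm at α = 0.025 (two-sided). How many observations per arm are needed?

For two equal groups, n per group = 2·((z_{α/2} + z_β)·σ/δ)².
z_{α/2} = 2.241; z_β = 1.036 (power 85%).
n = 2 × (3.277 × 19.9 / 16.6)² = 2 × 15.43 = 30.86
Round up: n = 31 per group.

31 per group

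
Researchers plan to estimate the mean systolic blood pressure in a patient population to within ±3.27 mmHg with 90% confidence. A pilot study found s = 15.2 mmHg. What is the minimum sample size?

59

For a mean, the margin of error is E = z·σ/√n, so n = (zσ/E)².
At 90% confidence, z = 1.645.
n = (1.645 × 15.2 / 3.27)² = 58.47
Round up: n = 59.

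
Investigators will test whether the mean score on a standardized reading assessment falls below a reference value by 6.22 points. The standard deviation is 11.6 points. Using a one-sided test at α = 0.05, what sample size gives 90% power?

For a one-sample z-test, n = ((z_α + z_β)·σ/δ)².
z_α = 1.645 (one-sided α = 0.05); z_β = 1.282 (power 90% → β = 0.1).
n = (2.927 × 11.6 / 6.22)² = 29.80
Round up: n = 30.

30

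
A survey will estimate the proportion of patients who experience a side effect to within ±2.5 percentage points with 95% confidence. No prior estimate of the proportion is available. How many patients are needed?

For a proportion with margin E = 0.025 at 95% confidence, z = 1.960.
With no prior estimate, use p = 0.5, which maximizes p(1−p) at 0.25.
n = 0.25 × (z/E)² = 0.25 × (1.960/0.025)² = 1536.64
Round up: n = 1537.

1537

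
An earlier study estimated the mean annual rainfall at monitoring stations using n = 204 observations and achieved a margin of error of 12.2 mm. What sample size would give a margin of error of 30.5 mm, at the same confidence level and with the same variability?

Margin of error scales as 1/√n, so n₂ = n₁·(E₁/E₂)².
n₂ = 204 × (12.2/30.5)² = 204 × 0.16 = 32.64
Round up: n₂ = 33.

33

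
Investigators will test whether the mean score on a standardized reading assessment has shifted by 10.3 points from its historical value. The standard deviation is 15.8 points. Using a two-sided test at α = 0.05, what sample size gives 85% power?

For a one-sample z-test, n = ((z_{α/2} + z_β)·σ/δ)².
z_{α/2} = 1.960 (two-sided α = 0.05); z_β = 1.036 (power 85% → β = 0.15).
n = (2.996 × 15.8 / 10.3)² = 21.12
Round up: n = 22.

22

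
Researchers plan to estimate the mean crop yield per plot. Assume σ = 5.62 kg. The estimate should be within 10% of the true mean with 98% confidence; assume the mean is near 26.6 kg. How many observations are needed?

n = 25

For a mean, the margin of error is E = z·σ/√n, so n = (zσ/E)².
At 98% confidence, z = 2.326.
E = 10% of 26.6 = 2.66 kg.
n = (2.326 × 5.62 / 2.66)² = 24.15
Round up: n = 25.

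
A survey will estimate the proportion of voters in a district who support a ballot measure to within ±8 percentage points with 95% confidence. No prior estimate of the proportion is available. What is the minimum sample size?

For a proportion with margin E = 0.08 at 95% confidence, z = 1.960.
With no prior estimate, use p = 0.5, which maximizes p(1−p) at 0.25.
n = 0.25 × (z/E)² = 0.25 × (1.960/0.08)² = 150.06
Round up: n = 151.

151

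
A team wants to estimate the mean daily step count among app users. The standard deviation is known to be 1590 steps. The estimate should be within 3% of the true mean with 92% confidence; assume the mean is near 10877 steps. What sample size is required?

For a mean, the margin of error is E = z·σ/√n, so n = (zσ/E)².
At 92% confidence, z = 1.751.
E = 3% of 10877 = 326.3 steps.
n = (1.751 × 1590 / 326.3)² = 72.80
Round up: n = 73.

n = 73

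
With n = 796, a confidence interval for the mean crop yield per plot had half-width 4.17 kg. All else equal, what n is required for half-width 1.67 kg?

4964

Margin of error scales as 1/√n, so n₂ = n₁·(E₁/E₂)².
n₂ = 796 × (4.17/1.67)² = 796 × 6.235 = 4963.06
Round up: n₂ = 4964.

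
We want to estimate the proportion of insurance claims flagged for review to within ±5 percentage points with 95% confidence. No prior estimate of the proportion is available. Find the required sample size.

385

For a proportion with margin E = 0.05 at 95% confidence, z = 1.960.
With no prior estimate, use p = 0.5, which maximizes p(1−p) at 0.25.
n = 0.25 × (z/E)² = 0.25 × (1.960/0.05)² = 384.16
Round up: n = 385.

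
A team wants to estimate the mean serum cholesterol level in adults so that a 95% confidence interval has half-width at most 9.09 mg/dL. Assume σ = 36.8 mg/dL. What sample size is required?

63

For a mean, the margin of error is E = z·σ/√n, so n = (zσ/E)².
At 95% confidence, z = 1.960.
n = (1.960 × 36.8 / 9.09)² = 62.96
Round up: n = 63.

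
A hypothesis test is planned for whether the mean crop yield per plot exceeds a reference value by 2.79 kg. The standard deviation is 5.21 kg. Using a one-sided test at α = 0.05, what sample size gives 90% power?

For a one-sample z-test, n = ((z_α + z_β)·σ/δ)².
z_α = 1.645 (one-sided α = 0.05); z_β = 1.282 (power 90% → β = 0.1).
n = (2.927 × 5.21 / 2.79)² = 29.88
Round up: n = 30.

30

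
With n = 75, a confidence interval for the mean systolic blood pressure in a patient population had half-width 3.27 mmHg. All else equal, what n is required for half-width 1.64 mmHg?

Margin of error scales as 1/√n, so n₂ = n₁·(E₁/E₂)².
n₂ = 75 × (3.27/1.64)² = 75 × 3.976 = 298.20
Round up: n₂ = 299.

n = 299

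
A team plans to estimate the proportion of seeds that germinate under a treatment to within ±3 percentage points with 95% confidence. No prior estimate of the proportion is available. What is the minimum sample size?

For a proportion with margin E = 0.03 at 95% confidence, z = 1.960.
With no prior estimate, use p = 0.5, which maximizes p(1−p) at 0.25.
n = 0.25 × (z/E)² = 0.25 × (1.960/0.03)² = 1067.11
Round up: n = 1068.

n = 1068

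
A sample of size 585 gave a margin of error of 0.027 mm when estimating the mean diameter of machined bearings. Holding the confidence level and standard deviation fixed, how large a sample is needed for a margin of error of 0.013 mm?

n = 2524

Margin of error scales as 1/√n, so n₂ = n₁·(E₁/E₂)².
n₂ = 585 × (0.027/0.013)² = 585 × 4.314 = 2523.69
Round up: n₂ = 2524.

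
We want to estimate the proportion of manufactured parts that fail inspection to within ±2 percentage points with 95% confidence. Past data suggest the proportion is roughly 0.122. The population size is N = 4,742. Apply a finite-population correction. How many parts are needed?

For a proportion with margin E = 0.02 at 95% confidence, z = 1.960.
n = p̂(1−p̂)(z/E)² = 0.122 × 0.878 × (1.960/0.02)² = 1028.74 — call this n₀.
Finite-population correction with N = 4,742: n = n₀ / (1 + (n₀−1)/N) = 1028.74 / 1.217 = 845.31
Round up: n = 846.

846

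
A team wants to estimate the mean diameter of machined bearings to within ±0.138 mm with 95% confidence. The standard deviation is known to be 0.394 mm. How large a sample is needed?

32

For a mean, the margin of error is E = z·σ/√n, so n = (zσ/E)².
At 95% confidence, z = 1.960.
n = (1.960 × 0.394 / 0.138)² = 31.31
Round up: n = 32.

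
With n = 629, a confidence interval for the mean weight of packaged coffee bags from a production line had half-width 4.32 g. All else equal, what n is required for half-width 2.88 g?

1416

Margin of error scales as 1/√n, so n₂ = n₁·(E₁/E₂)².
n₂ = 629 × (4.32/2.88)² = 629 × 2.25 = 1415.25
Round up: n₂ = 1416.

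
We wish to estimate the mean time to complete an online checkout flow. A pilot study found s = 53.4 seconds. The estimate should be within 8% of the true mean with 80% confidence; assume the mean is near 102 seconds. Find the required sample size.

For a mean, the margin of error is E = z·σ/√n, so n = (zσ/E)².
At 80% confidence, z = 1.282.
E = 8% of 102 = 8.16 seconds.
n = (1.282 × 53.4 / 8.16)² = 70.38
Round up: n = 71.

71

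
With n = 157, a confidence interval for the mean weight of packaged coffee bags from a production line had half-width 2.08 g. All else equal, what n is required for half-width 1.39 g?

352

Margin of error scales as 1/√n, so n₂ = n₁·(E₁/E₂)².
n₂ = 157 × (2.08/1.39)² = 157 × 2.239 = 351.52
Round up: n₂ = 352.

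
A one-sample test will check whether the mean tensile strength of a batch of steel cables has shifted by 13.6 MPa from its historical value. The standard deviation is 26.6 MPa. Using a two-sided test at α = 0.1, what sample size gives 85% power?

28

For a one-sample z-test, n = ((z_{α/2} + z_β)·σ/δ)².
z_{α/2} = 1.645 (two-sided α = 0.1); z_β = 1.036 (power 85% → β = 0.15).
n = (2.681 × 26.6 / 13.6)² = 27.50
Round up: n = 28.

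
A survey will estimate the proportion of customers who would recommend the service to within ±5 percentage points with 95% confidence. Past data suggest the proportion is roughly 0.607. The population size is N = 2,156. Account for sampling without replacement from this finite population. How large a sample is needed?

For a proportion with margin E = 0.05 at 95% confidence, z = 1.960.
n = p̂(1−p̂)(z/E)² = 0.607 × 0.393 × (1.960/0.05)² = 366.57 — call this n₀.
Finite-population correction with N = 2,156: n = n₀ / (1 + (n₀−1)/N) = 366.57 / 1.17 = 313.31
Round up: n = 314.

314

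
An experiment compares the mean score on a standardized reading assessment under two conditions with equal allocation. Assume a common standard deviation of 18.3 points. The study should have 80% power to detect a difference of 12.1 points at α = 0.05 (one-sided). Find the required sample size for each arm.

29 per group

For two equal groups, n per group = 2·((z_α + z_β)·σ/δ)².
z_α = 1.645; z_β = 0.842 (power 80%).
n = 2 × (2.487 × 18.3 / 12.1)² = 2 × 14.15 = 28.30
Round up: n = 29 per group.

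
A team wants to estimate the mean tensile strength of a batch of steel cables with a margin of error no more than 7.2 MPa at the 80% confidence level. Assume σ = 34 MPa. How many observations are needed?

For a mean, the margin of error is E = z·σ/√n, so n = (zσ/E)².
At 80% confidence, z = 1.282.
n = (1.282 × 34 / 7.2)² = 36.65
Round up: n = 37.

37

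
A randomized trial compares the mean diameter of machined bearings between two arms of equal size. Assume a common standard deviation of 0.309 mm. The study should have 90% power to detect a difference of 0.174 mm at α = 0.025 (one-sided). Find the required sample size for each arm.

For two equal groups, n per group = 2·((z_α + z_β)·σ/δ)².
z_α = 1.960; z_β = 1.282 (power 90%).
n = 2 × (3.242 × 0.309 / 0.174)² = 2 × 33.15 = 66.30
Round up: n = 67 per group.

67 per group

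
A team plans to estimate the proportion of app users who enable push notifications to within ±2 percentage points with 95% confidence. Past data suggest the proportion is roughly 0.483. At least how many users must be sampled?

For a proportion with margin E = 0.02 at 95% confidence, z = 1.960.
n = p̂(1−p̂)(z/E)² = 0.483 × 0.517 × (1.960/0.02)² = 2398.22
Round up: n = 2399.

2399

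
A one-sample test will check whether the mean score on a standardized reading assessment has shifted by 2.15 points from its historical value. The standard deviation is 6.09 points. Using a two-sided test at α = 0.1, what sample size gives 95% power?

For a one-sample z-test, n = ((z_{α/2} + z_β)·σ/δ)².
z_{α/2} = 1.645 (two-sided α = 0.1); z_β = 1.645 (power 95% → β = 0.05).
n = (3.290 × 6.09 / 2.15)² = 86.85
Round up: n = 87.

n = 87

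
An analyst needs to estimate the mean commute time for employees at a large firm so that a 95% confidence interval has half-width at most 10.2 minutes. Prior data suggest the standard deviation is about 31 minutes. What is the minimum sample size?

For a mean, the margin of error is E = z·σ/√n, so n = (zσ/E)².
At 95% confidence, z = 1.960.
n = (1.960 × 31 / 10.2)² = 35.48
Round up: n = 36.

n = 36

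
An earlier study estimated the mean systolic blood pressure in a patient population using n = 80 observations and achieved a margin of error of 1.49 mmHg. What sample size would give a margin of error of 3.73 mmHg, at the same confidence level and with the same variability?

13

Margin of error scales as 1/√n, so n₂ = n₁·(E₁/E₂)².
n₂ = 80 × (1.49/3.73)² = 80 × 0.1596 = 12.77
Round up: n₂ = 13.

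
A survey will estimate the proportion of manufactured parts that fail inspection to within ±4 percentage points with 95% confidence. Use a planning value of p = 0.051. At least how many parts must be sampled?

For a proportion with margin E = 0.04 at 95% confidence, z = 1.960.
n = p̂(1−p̂)(z/E)² = 0.051 × 0.949 × (1.960/0.04)² = 116.21
Round up: n = 117.

n = 117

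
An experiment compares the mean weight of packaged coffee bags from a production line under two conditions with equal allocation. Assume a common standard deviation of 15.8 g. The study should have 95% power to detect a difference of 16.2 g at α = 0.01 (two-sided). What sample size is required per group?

For two equal groups, n per group = 2·((z_{α/2} + z_β)·σ/δ)².
z_{α/2} = 2.576; z_β = 1.645 (power 95%).
n = 2 × (4.221 × 15.8 / 16.2)² = 2 × 16.95 = 33.90
Round up: n = 34 per group.

34 per group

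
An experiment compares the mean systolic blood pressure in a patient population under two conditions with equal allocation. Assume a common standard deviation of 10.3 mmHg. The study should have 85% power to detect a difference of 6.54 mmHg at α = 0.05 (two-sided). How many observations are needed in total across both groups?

For two equal groups, n per group = 2·((z_{α/2} + z_β)·σ/δ)².
z_{α/2} = 1.960; z_β = 1.036 (power 85%).
n = 2 × (2.996 × 10.3 / 6.54)² = 2 × 22.26 = 44.52
Round up: n = 45 per group.
Total across both groups: 2 × 45 = 90.

90 total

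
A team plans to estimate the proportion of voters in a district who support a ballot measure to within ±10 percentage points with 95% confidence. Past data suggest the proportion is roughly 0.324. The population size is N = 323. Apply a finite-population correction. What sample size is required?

67

For a proportion with margin E = 0.1 at 95% confidence, z = 1.960.
n = p̂(1−p̂)(z/E)² = 0.324 × 0.676 × (1.960/0.1)² = 84.14 — call this n₀.
Finite-population correction with N = 323: n = n₀ / (1 + (n₀−1)/N) = 84.14 / 1.257 = 66.94
Round up: n = 67.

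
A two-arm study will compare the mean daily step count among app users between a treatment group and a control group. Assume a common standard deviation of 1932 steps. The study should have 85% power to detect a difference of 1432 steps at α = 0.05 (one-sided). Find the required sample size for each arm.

27 per group

For two equal groups, n per group = 2·((z_α + z_β)·σ/δ)².
z_α = 1.645; z_β = 1.036 (power 85%).
n = 2 × (2.681 × 1932 / 1432)² = 2 × 13.08 = 26.16
Round up: n = 27 per group.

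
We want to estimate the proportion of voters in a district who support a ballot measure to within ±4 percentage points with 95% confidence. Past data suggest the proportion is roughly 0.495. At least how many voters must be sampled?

n = 601

For a proportion with margin E = 0.04 at 95% confidence, z = 1.960.
n = p̂(1−p̂)(z/E)² = 0.495 × 0.505 × (1.960/0.04)² = 600.19
Round up: n = 601.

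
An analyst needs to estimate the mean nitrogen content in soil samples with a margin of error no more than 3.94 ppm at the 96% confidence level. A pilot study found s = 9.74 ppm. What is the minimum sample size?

26

For a mean, the margin of error is E = z·σ/√n, so n = (zσ/E)².
At 96% confidence, z = 2.054.
n = (2.054 × 9.74 / 3.94)² = 25.78
Round up: n = 26.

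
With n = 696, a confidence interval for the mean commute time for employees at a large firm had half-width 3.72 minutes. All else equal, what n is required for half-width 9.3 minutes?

112

Margin of error scales as 1/√n, so n₂ = n₁·(E₁/E₂)².
n₂ = 696 × (3.72/9.3)² = 696 × 0.16 = 111.36
Round up: n₂ = 112.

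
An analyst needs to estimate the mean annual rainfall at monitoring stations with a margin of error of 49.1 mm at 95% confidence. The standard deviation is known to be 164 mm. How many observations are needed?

43

For a mean, the margin of error is E = z·σ/√n, so n = (zσ/E)².
At 95% confidence, z = 1.960.
n = (1.960 × 164 / 49.1)² = 42.86
Round up: n = 43.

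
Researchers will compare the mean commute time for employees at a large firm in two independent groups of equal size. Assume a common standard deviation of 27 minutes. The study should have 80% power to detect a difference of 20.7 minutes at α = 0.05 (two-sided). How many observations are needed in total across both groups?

For two equal groups, n per group = 2·((z_{α/2} + z_β)·σ/δ)².
z_{α/2} = 1.960; z_β = 0.842 (power 80%).
n = 2 × (2.802 × 27 / 20.7)² = 2 × 13.36 = 26.72
Round up: n = 27 per group.
Total across both groups: 2 × 27 = 54.

54 total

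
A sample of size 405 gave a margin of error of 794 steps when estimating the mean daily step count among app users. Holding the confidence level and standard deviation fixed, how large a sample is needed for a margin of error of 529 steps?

n = 913

Margin of error scales as 1/√n, so n₂ = n₁·(E₁/E₂)².
n₂ = 405 × (794/529)² = 405 × 2.253 = 912.47
Round up: n₂ = 913.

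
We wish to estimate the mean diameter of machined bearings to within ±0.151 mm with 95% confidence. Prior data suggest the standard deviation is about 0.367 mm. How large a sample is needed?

For a mean, the margin of error is E = z·σ/√n, so n = (zσ/E)².
At 95% confidence, z = 1.960.
n = (1.960 × 0.367 / 0.151)² = 22.69
Round up: n = 23.

23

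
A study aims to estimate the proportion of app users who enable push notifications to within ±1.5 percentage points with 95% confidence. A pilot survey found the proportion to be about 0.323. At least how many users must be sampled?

For a proportion with margin E = 0.015 at 95% confidence, z = 1.960.
n = p̂(1−p̂)(z/E)² = 0.323 × 0.677 × (1.960/0.015)² = 3733.54
Round up: n = 3734.

3734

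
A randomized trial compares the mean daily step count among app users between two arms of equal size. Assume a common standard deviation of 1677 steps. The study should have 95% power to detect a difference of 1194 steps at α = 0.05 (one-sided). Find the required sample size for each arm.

For two equal groups, n per group = 2·((z_α + z_β)·σ/δ)².
z_α = 1.645; z_β = 1.645 (power 95%).
n = 2 × (3.290 × 1677 / 1194)² = 2 × 21.35 = 42.70
Round up: n = 43 per group.

43 per group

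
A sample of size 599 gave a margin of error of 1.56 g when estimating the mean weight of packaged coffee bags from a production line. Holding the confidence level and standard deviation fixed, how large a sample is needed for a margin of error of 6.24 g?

Margin of error scales as 1/√n, so n₂ = n₁·(E₁/E₂)².
n₂ = 599 × (1.56/6.24)² = 599 × 0.0625 = 37.44
Round up: n₂ = 38.

n = 38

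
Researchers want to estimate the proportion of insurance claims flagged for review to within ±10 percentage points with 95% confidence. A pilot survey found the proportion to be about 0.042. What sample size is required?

For a proportion with margin E = 0.1 at 95% confidence, z = 1.960.
n = p̂(1−p̂)(z/E)² = 0.042 × 0.958 × (1.960/0.1)² = 15.46
Round up: n = 16.

16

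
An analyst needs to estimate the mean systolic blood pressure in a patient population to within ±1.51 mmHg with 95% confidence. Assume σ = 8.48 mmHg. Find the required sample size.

For a mean, the margin of error is E = z·σ/√n, so n = (zσ/E)².
At 95% confidence, z = 1.960.
n = (1.960 × 8.48 / 1.51)² = 121.16
Round up: n = 122.

n = 122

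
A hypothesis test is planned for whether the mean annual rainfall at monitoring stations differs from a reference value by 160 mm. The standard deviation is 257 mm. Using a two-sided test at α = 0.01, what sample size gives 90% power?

For a one-sample z-test, n = ((z_{α/2} + z_β)·σ/δ)².
z_{α/2} = 2.576 (two-sided α = 0.01); z_β = 1.282 (power 90% → β = 0.1).
n = (3.858 × 257 / 160)² = 38.40
Round up: n = 39.

39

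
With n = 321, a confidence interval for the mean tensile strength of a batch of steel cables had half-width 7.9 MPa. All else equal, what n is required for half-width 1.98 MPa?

n = 5111

Margin of error scales as 1/√n, so n₂ = n₁·(E₁/E₂)².
n₂ = 321 × (7.9/1.98)² = 321 × 15.92 = 5110.32
Round up: n₂ = 5111.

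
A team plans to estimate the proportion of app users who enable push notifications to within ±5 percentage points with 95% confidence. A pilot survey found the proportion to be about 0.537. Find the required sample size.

383

For a proportion with margin E = 0.05 at 95% confidence, z = 1.960.
n = p̂(1−p̂)(z/E)² = 0.537 × 0.463 × (1.960/0.05)² = 382.06
Round up: n = 383.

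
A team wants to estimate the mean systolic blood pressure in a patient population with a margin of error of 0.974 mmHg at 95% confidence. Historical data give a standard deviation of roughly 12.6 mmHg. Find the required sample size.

For a mean, the margin of error is E = z·σ/√n, so n = (zσ/E)².
At 95% confidence, z = 1.960.
n = (1.960 × 12.6 / 0.974)² = 642.89
Round up: n = 643.

643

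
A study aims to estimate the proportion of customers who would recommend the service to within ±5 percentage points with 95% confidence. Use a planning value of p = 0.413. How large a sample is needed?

373

For a proportion with margin E = 0.05 at 95% confidence, z = 1.960.
n = p̂(1−p̂)(z/E)² = 0.413 × 0.587 × (1.960/0.05)² = 372.53
Round up: n = 373.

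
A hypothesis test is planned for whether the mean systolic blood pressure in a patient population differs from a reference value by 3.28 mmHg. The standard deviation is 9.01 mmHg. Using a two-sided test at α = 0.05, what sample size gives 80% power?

For a one-sample z-test, n = ((z_{α/2} + z_β)·σ/δ)².
z_{α/2} = 1.960 (two-sided α = 0.05); z_β = 0.842 (power 80% → β = 0.2).
n = (2.802 × 9.01 / 3.28)² = 59.24
Round up: n = 60.

60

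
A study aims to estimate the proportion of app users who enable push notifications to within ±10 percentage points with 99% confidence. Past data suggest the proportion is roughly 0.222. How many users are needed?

115

For a proportion with margin E = 0.1 at 99% confidence, z = 2.576.
n = p̂(1−p̂)(z/E)² = 0.222 × 0.778 × (2.576/0.1)² = 114.61
Round up: n = 115.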